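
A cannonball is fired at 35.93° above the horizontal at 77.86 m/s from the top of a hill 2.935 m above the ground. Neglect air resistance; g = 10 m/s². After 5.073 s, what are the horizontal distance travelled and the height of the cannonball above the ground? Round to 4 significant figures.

v_x = 77.86 cos 35.93° = 63.046 m/s; v_y0 = 77.86 sin 35.93° = 45.688 m/s.
x = v_x t = 63.046 × 5.073 = 319.8 m.
y = 2.935 + v_y0 t − ½ g t² = 106.0 m.

x = 319.8 m, y = 106.0 m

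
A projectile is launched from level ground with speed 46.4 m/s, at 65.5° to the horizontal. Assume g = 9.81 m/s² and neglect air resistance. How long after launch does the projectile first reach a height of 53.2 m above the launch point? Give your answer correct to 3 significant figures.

v_y0 = 46.4 sin 65.5° = 42.22 m/s.
Set y = v_y0 t − ½ g t² = 53.2: 4.905 t² − 42.22 t + 53.2 = 0.
t = [42.22 ± √(1783 − 1044)] / 9.81 = (42.22 ± 27.18) / 9.81, giving t = 1.53 s or t = 7.07 s.
The projectile is on the way up at the first time, so t = 1.53 s.

1.53 s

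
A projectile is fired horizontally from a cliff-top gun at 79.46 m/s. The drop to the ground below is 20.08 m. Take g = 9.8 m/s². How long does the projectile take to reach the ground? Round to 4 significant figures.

The horizontal speed doesn't affect the fall. With v_y0 = 0, h = ½ g t².
t = √(2 × 20.08 / 9.8) = √4.0980 = 2.024 s.

2.024 s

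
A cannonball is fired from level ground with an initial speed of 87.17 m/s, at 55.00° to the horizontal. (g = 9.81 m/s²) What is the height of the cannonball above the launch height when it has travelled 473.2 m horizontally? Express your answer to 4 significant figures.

v_x = 87.17 cos 55.00° = 49.999 m/s, v_y0 = 87.17 sin 55.00° = 71.405 m/s.
Time to reach x = 473.2 m: t = x / v_x = 473.2 / 49.999 = 9.4642 s.
y = v_y0 t − ½ g t² = 71.405×9.4642 − 4.905×9.4642² = 236.4 m.

236.4 m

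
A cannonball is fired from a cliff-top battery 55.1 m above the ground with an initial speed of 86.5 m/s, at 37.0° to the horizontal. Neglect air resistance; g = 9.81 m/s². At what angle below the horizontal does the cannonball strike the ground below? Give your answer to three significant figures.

v_x = 86.5 cos 37.0° = 69.08 m/s.
At impact |v_y| = √(v_y0² + 2 g h) = √(52.06² + 2×9.81×55.1) = 61.57 m/s.
Angle below horizontal = arctan(|v_y| / v_x) = arctan(61.57 / 69.08) = 41.7°.

41.7°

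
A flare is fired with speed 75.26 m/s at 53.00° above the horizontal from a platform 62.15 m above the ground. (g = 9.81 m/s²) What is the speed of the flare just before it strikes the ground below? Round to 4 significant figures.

v_x = 75.26 cos 53.00° = 45.293 m/s is unchanged throughout.
For the vertical component, v_y² = v_y0² + 2 g h = (60.105)² + 2×9.81×62.15 = 4832.0, so |v_y| = 69.513 m/s.
Impact speed = √(v_x² + v_y²) = √(2051.5 + 4832.0) = 82.97 m/s.

82.97 m/s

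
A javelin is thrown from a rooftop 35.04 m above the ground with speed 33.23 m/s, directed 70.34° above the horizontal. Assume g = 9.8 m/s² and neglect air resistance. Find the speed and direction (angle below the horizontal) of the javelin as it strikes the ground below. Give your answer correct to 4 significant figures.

v_x = 33.23 cos 70.34° = 11.180 m/s (constant).
|v_y| at impact = √((31.293)² + 2×9.8×35.04) = 40.817 m/s.
Speed = √(11.180² + 40.817²) = 42.32 m/s; angle = arctan(40.817/11.180) = 74.68° below horizontal.

42.32 m/s at 74.68° below the horizontal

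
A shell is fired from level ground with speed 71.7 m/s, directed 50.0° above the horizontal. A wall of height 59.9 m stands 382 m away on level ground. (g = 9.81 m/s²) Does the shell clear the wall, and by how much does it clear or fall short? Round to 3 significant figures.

Yes — it clears the wall by 58.4 m.

v_x = 71.7 cos 50.0° = 46.09 m/s; v_y0 = 71.7 sin 50.0° = 54.93 m/s.
Time to reach the wall: t = 382 / 46.09 = 8.288 s.
Height at that point: y = 54.93×8.288 − 4.905×8.288² = 118.3 m.
That is 118.3 − 59.9 = 58.4 m above the top of the wall, so the shell clears it.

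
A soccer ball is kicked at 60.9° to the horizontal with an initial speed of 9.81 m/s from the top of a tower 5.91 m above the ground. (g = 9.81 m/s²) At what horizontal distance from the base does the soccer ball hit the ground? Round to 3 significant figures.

Components: v_x = 9.81 cos 60.9° = 4.771 m/s, v_y = 9.81 sin 60.9° = 8.572 m/s.
Vertical: 0 = 5.91 + 8.572 t − ½(9.81) t² ⇒ 4.905 t² − 8.572 t − 5.91 = 0.
t = [8.572 + √(73.48 + 116.0)] / 9.810 = 2.277 s.
Horizontal: R = v_x · t = 4.771 × 2.277 = 10.9 m.

10.9 m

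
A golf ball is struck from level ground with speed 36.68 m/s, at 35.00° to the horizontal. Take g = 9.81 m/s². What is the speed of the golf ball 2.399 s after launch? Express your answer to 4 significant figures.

v_x = 36.68 cos 35.00° = 30.046 m/s (constant).
v_y(t) = 36.68 sin 35.00° − g t = 21.039 − 9.81 × 2.399 = -2.4952 m/s.
Speed = √(v_x² + v_y²) = √(902.76 + 6.2260) = 30.15 m/s.

30.15 m/s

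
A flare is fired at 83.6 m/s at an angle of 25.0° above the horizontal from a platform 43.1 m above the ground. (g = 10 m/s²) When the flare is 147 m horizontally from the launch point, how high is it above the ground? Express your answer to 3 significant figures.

v_x = 83.6 cos 25.0° = 75.77 m/s, v_y0 = 83.6 sin 25.0° = 35.33 m/s.
Time to reach x = 147 m: t = x / v_x = 147 / 75.77 = 1.940 s.
y = 43.1 + v_y0 t − ½ g t² = 43.1 + 35.33×1.940 − 5.000×1.940² = 92.8 m.

92.8 m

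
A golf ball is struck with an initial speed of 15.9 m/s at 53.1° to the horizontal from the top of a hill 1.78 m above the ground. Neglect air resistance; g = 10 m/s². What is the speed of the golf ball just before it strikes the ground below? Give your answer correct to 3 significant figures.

17.0 m/s

v_x = 15.9 cos 53.1° = 9.547 m/s is unchanged throughout.
For the vertical component, v_y² = v_y0² + 2 g h = (12.71)² + 2×10×1.78 = 197.1, so |v_y| = 14.04 m/s.
Impact speed = √(v_x² + v_y²) = √(91.15 + 197.1) = 17.0 m/s.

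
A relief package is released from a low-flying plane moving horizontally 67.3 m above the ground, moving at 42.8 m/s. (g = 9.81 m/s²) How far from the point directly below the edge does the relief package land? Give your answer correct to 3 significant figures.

Initial vertical velocity is zero, so the fall time comes from h = ½ g t²: t = √(2 × 67.3 / 9.81) = 3.704 s.
Horizontal motion is uniform at 42.8 m/s, so x = 42.8 × 3.704 = 159 m.

159 m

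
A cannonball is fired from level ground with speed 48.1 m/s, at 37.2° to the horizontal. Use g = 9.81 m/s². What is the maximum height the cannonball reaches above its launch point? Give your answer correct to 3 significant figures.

43.1 m

Vertical component of launch velocity: v_y = 48.1 sin 37.2° = 29.08 m/s.
At the highest point the vertical velocity is zero, so v_y² = 2 g h_max.
h_max = (29.08)² / (2 × 9.81) = 845.6 / 19.62 = 43.1 m.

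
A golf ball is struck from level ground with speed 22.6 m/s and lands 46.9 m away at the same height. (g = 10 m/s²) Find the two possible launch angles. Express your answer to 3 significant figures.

33.3° and 56.7°

Level-ground range: R = v₀² sin(2θ)/g ⇒ sin 2θ = R g / v₀² = 46.9×10/22.6² = 0.9182.
2θ = arcsin(0.9182) = 66.66° or 180° − 66.66° = 113.34°.
So θ = 33.3° or θ = 56.7°.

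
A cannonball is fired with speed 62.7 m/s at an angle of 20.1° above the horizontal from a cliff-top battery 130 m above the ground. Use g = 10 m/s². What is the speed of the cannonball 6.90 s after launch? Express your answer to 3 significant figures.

75.6 m/s

v_x = 62.7 cos 20.1° = 58.88 m/s (constant).
v_y(t) = 62.7 sin 20.1° − g t = 21.55 − 10 × 6.90 = -47.45 m/s.
Speed = √(v_x² + v_y²) = √(3467 + 2252) = 75.6 m/s.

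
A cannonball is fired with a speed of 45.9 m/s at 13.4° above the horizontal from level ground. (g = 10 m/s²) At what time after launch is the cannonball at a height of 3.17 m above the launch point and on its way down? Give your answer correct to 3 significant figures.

1.77 s

v_y0 = 45.9 sin 13.4° = 10.64 m/s.
Set y = v_y0 t − ½ g t² = 3.17: 5.000 t² − 10.64 t + 3.17 = 0.
t = [10.64 ± √(113.2 − 63.40)] / 10 = (10.64 ± 7.057) / 10, giving t = 0.358 s or t = 1.77 s.
On the way down corresponds to the larger root: t = 1.77 s.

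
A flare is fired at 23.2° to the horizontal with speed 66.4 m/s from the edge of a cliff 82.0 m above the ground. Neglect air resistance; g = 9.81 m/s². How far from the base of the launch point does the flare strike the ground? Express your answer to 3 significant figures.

461 m

Components: v_x = 66.4 cos 23.2° = 61.03 m/s, v_y = 66.4 sin 23.2° = 26.16 m/s.
Vertical: 0 = 82.0 + 26.16 t − ½(9.81) t² ⇒ 4.905 t² − 26.16 t − 82.0 = 0.
t = [26.16 + √(684.3 + 1609)] / 9.810 = 7.548 s.
Horizontal: R = v_x · t = 61.03 × 7.548 = 461 m.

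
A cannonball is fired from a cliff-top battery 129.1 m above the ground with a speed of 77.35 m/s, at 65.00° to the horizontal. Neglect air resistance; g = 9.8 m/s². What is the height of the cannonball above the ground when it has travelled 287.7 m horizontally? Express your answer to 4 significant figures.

366.5 m

v_x = 77.35 cos 65.00° = 32.690 m/s, v_y0 = 77.35 sin 65.00° = 70.103 m/s.
Time to reach x = 287.7 m: t = x / v_x = 287.7 / 32.690 = 8.8009 s.
y = 129.1 + v_y0 t − ½ g t² = 129.1 + 70.103×8.8009 − 4.900×8.8009² = 366.5 m.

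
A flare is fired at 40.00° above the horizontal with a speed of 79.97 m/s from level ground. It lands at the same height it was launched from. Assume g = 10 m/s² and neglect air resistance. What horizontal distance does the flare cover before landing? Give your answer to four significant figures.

Components: v_x = 79.97 cos 40.00° = 61.261 m/s, v_y = 79.97 sin 40.00° = 51.404 m/s.
Time of flight (same landing height): t = 2 v_y / g = 2 × 51.404 / 10 = 10.281 s.
Range: R = v_x · t = 61.261 × 10.281 = 629.8 m.

629.8 m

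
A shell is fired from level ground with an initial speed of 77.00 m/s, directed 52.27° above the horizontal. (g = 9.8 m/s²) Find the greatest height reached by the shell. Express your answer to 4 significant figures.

Vertical component of launch velocity: v_y = 77.00 sin 52.27° = 60.900 m/s.
At the highest point the vertical velocity is zero, so v_y² = 2 g h_max.
h_max = (60.900)² / (2 × 9.8) = 3708.8 / 19.60 = 189.2 m.

189.2 m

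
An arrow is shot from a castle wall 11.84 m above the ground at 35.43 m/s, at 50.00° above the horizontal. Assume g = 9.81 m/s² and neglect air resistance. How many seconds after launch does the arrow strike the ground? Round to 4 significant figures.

5.940 s

Vertical component: v_y = 35.43 sin 50.00° = 27.141 m/s.
Taking up as positive with launch at y = 11.84 m, landing at y = 0: 0 = 11.84 + 27.141 t − ½(9.81) t².
Solving 4.905 t² − 27.141 t − 11.84 = 0 gives t = [27.141 + √(27.141² + 4·4.905·11.84)] / 9.810 = 5.940 s.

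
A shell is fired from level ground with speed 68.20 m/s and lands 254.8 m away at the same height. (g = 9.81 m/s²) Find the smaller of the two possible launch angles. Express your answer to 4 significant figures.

Level-ground range: R = v₀² sin(2θ)/g ⇒ sin 2θ = R g / v₀² = 254.8×9.81/68.20² = 0.5374.
2θ = arcsin(0.5374) = 32.507° or 180° − 32.507° = 147.493°.
So θ = 16.25° or θ = 73.75°.

16.25°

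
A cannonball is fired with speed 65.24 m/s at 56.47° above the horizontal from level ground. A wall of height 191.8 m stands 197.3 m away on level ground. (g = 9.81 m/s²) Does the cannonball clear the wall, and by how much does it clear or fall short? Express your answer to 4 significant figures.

v_x = 65.24 cos 56.47° = 36.037 m/s; v_y0 = 65.24 sin 56.47° = 54.384 m/s.
Time to reach the wall: t = 197.3 / 36.037 = 5.4749 s.
Height at that point: y = 54.384×5.4749 − 4.905×5.4749² = 150.72 m.
That is 191.8 − 150.72 = 41.08 m below the top of the wall, so the cannonball does not clear it.

No — it falls 41.08 m short of clearing the wall.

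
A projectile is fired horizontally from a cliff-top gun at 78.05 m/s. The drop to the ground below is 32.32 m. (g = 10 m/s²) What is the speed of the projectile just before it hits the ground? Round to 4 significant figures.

Fall time: t = √(2 × 32.32 / 10) = 2.5424 s.
At impact: v_x = 78.05 m/s (unchanged), v_y = g t = 10 × 2.5424 = 25.424 m/s.
Speed = √(v_x² + v_y²) = √(6091.8 + 646.38) = 82.09 m/s.

82.09 m/s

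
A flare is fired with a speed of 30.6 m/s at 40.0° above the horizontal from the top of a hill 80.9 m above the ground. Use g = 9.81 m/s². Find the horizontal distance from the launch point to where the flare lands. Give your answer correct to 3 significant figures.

Components: v_x = 30.6 cos 40.0° = 23.44 m/s, v_y = 30.6 sin 40.0° = 19.67 m/s.
Vertical: 0 = 80.9 + 19.67 t − ½(9.81) t² ⇒ 4.905 t² − 19.67 t − 80.9 = 0.
t = [19.67 + √(386.9 + 1587)] / 9.810 = 6.534 s.
Horizontal: R = v_x · t = 23.44 × 6.534 = 153 m.

153 m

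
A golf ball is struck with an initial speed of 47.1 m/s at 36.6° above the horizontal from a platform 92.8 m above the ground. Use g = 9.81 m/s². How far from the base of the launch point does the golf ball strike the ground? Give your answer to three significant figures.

Components: v_x = 47.1 cos 36.6° = 37.81 m/s, v_y = 47.1 sin 36.6° = 28.08 m/s.
Vertical: 0 = 92.8 + 28.08 t − ½(9.81) t² ⇒ 4.905 t² − 28.08 t − 92.8 = 0.
t = [28.08 + √(788.5 + 1821)] / 9.810 = 8.070 s.
Horizontal: R = v_x · t = 37.81 × 8.070 = 305 m.

305 m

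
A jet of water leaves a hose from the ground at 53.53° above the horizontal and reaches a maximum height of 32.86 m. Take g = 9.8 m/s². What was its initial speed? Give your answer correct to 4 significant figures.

At maximum height v_y = 0, so (v₀ sin θ)² = 2 g H.
v₀ sin 53.53° = √(2 × 9.8 × 32.86) = 25.378 m/s.
v₀ = 25.378 / sin 53.53° = 25.378 / 0.8042 = 31.56 m/s.

31.56 m/s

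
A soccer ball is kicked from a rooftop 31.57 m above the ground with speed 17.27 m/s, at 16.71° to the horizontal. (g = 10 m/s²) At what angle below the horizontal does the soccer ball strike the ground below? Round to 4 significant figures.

v_x = 17.27 cos 16.71° = 16.541 m/s.
At impact |v_y| = √(v_y0² + 2 g h) = √(4.9656² + 2×10×31.57) = 25.614 m/s.
Angle below horizontal = arctan(|v_y| / v_x) = arctan(25.614 / 16.541) = 57.15°.

57.15°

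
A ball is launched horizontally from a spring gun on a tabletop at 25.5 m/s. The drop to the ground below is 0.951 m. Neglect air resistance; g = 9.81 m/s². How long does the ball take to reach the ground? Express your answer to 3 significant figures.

0.440 s

The horizontal speed doesn't affect the fall. With v_y0 = 0, h = ½ g t².
t = √(2 × 0.951 / 9.81) = √0.1939 = 0.440 s.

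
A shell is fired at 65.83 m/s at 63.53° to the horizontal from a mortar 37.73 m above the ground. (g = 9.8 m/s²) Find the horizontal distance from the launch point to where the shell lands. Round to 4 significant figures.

Components: v_x = 65.83 cos 63.53° = 29.342 m/s, v_y = 65.83 sin 63.53° = 58.929 m/s.
Vertical: 0 = 37.73 + 58.929 t − ½(9.8) t² ⇒ 4.900 t² − 58.929 t − 37.73 = 0.
t = [58.929 + √(3472.6 + 739.51)] / 9.800 = 12.636 s.
Horizontal: R = v_x · t = 29.342 × 12.636 = 370.8 m.

370.8 m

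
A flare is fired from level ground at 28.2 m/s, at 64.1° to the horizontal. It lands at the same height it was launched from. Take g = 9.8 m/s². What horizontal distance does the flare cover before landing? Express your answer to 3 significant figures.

63.8 m

For level ground, R = v₀² sin(2θ) / g.
sin(2 × 64.1°) = sin 128.2° = 0.7859.
R = (28.2)² × 0.7859 / 9.8 = 63.8 m.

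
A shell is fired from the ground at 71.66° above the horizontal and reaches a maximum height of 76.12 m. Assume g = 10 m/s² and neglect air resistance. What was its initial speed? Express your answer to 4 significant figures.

41.11 m/s

At maximum height v_y = 0, so (v₀ sin θ)² = 2 g H.
v₀ sin 71.66° = √(2 × 10 × 76.12) = 39.018 m/s.
v₀ = 39.018 / sin 71.66° = 39.018 / 0.9492 = 41.11 m/s.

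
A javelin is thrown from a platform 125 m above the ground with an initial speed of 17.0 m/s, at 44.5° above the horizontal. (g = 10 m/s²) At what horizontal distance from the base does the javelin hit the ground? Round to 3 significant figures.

76.8 m

Components: v_x = 17.0 cos 44.5° = 12.13 m/s, v_y = 17.0 sin 44.5° = 11.92 m/s.
Vertical: 0 = 125 + 11.92 t − ½(10) t² ⇒ 5.000 t² − 11.92 t − 125 = 0.
t = [11.92 + √(142.1 + 2500)] / 10.00 = 6.332 s.
Horizontal: R = v_x · t = 12.13 × 6.332 = 76.8 m.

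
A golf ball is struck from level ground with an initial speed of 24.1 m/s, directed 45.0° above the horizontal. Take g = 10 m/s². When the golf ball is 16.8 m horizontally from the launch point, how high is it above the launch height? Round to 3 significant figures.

11.9 m

v_x = 24.1 cos 45.0° = 17.04 m/s, v_y0 = 24.1 sin 45.0° = 17.04 m/s.
Time to reach x = 16.8 m: t = x / v_x = 16.8 / 17.04 = 0.9859 s.
y = v_y0 t − ½ g t² = 17.04×0.9859 − 5.000×0.9859² = 11.9 m.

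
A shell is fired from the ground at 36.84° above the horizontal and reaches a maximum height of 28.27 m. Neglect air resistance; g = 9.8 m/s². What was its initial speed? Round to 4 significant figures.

39.26 m/s

At maximum height v_y = 0, so (v₀ sin θ)² = 2 g H.
v₀ sin 36.84° = √(2 × 9.8 × 28.27) = 23.539 m/s.
v₀ = 23.539 / sin 36.84° = 23.539 / 0.5996 = 39.26 m/s.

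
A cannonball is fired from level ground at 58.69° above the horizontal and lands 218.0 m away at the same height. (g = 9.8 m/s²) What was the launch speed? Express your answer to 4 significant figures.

On level ground, R = v₀² sin(2θ) / g, so v₀ = √(R g / sin 2θ).
sin(2 × 58.69°) = 0.8880.
v₀ = √(218.0 × 9.8 / 0.8880) = √2405.9 = 49.05 m/s.

49.05 m/s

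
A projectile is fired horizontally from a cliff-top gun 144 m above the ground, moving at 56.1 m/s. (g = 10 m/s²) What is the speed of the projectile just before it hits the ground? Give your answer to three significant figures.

Fall time: t = √(2 × 144 / 10) = 5.367 s.
At impact: v_x = 56.1 m/s (unchanged), v_y = g t = 10 × 5.367 = 53.67 m/s.
Speed = √(v_x² + v_y²) = √(3147 + 2880) = 77.6 m/s.

77.6 m/s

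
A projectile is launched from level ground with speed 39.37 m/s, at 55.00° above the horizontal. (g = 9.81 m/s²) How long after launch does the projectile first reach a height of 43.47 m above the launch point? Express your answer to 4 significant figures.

v_y0 = 39.37 sin 55.00° = 32.250 m/s.
Set y = v_y0 t − ½ g t² = 43.47: 4.905 t² − 32.250 t + 43.47 = 0.
t = [32.250 ± √(1040.1 − 852.88)] / 9.81 = (32.250 ± 13.683) / 9.81, giving t = 1.893 s or t = 4.682 s.
The projectile is on the way up at the first time, so t = 1.893 s.

1.893 s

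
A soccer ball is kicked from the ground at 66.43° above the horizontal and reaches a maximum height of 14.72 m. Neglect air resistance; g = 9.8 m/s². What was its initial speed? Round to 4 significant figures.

At maximum height v_y = 0, so (v₀ sin θ)² = 2 g H.
v₀ sin 66.43° = √(2 × 9.8 × 14.72) = 16.986 m/s.
v₀ = 16.986 / sin 66.43° = 16.986 / 0.9166 = 18.53 m/s.

18.53 m/s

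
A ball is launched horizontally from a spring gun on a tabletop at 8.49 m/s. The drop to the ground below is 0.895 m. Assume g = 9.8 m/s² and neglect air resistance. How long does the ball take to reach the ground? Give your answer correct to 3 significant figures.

0.427 s

The horizontal speed doesn't affect the fall. With v_y0 = 0, h = ½ g t².
t = √(2 × 0.895 / 9.8) = √0.1827 = 0.427 s.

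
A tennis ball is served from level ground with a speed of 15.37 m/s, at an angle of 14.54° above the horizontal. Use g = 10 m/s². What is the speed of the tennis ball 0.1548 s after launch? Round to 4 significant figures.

v_x = 15.37 cos 14.54° = 14.878 m/s (constant).
v_y(t) = 15.37 sin 14.54° − g t = 3.8587 − 10 × 0.1548 = 2.3107 m/s.
Speed = √(v_x² + v_y²) = √(221.35 + 5.3393) = 15.06 m/s.

15.06 m/s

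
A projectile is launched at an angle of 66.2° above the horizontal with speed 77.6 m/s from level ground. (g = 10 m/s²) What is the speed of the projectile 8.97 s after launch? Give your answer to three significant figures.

v_x = 77.6 cos 66.2° = 31.32 m/s (constant).
v_y(t) = 77.6 sin 66.2° − g t = 71.00 − 10 × 8.97 = -18.70 m/s.
Speed = √(v_x² + v_y²) = √(980.9 + 349.7) = 36.5 m/s.

36.5 m/s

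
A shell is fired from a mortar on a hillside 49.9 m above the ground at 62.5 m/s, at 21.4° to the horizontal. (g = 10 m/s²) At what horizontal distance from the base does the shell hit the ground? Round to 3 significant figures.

Components: v_x = 62.5 cos 21.4° = 58.19 m/s, v_y = 62.5 sin 21.4° = 22.80 m/s.
Vertical: 0 = 49.9 + 22.80 t − ½(10) t² ⇒ 5.000 t² − 22.80 t − 49.9 = 0.
t = [22.80 + √(519.8 + 998.0)] / 10.00 = 6.176 s.
Horizontal: R = v_x · t = 58.19 × 6.176 = 359 m.

359 m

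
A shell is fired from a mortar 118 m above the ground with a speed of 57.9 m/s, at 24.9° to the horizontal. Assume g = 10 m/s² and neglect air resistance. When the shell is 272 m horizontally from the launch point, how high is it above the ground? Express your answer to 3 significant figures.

110 m

v_x = 57.9 cos 24.9° = 52.52 m/s, v_y0 = 57.9 sin 24.9° = 24.38 m/s.
Time to reach x = 272 m: t = x / v_x = 272 / 52.52 = 5.179 s.
y = 118 + v_y0 t − ½ g t² = 118 + 24.38×5.179 − 5.000×5.179² = 110 m.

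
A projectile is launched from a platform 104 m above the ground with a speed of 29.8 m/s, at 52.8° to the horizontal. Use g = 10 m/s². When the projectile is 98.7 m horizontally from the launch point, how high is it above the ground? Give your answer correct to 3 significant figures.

84.0 m

v_x = 29.8 cos 52.8° = 18.02 m/s, v_y0 = 29.8 sin 52.8° = 23.74 m/s.
Time to reach x = 98.7 m: t = x / v_x = 98.7 / 18.02 = 5.477 s.
y = 104 + v_y0 t − ½ g t² = 104 + 23.74×5.477 − 5.000×5.477² = 84.0 m.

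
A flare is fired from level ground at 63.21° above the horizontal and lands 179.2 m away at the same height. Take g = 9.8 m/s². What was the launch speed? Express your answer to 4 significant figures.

46.72 m/s

On level ground, R = v₀² sin(2θ) / g, so v₀ = √(R g / sin 2θ).
sin(2 × 63.21°) = 0.8047.
v₀ = √(179.2 × 9.8 / 0.8047) = √2182.4 = 46.72 m/s.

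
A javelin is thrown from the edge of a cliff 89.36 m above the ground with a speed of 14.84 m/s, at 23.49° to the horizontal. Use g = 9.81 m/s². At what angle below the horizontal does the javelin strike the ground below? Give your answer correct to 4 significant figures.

v_x = 14.84 cos 23.49° = 13.610 m/s.
At impact |v_y| = √(v_y0² + 2 g h) = √(5.9151² + 2×9.81×89.36) = 42.287 m/s.
Angle below horizontal = arctan(|v_y| / v_x) = arctan(42.287 / 13.610) = 72.16°.

72.16°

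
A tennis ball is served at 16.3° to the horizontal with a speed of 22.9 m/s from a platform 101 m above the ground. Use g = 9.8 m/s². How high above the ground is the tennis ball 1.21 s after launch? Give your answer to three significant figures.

102 m

v_y0 = 22.9 sin 16.3° = 6.427 m/s.
y(t) = 101 + v_y0 t − ½ g t² = 101 + 6.427×1.21 − ½×9.8×1.21² = 102 m.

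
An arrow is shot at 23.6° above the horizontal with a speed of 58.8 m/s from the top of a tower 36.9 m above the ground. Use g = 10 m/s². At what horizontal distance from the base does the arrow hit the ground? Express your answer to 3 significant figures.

321 m

Components: v_x = 58.8 cos 23.6° = 53.88 m/s, v_y = 58.8 sin 23.6° = 23.54 m/s.
Vertical: 0 = 36.9 + 23.54 t − ½(10) t² ⇒ 5.000 t² − 23.54 t − 36.9 = 0.
t = [23.54 + √(554.1 + 738.0)] / 10.00 = 5.949 s.
Horizontal: R = v_x · t = 53.88 × 5.949 = 321 m.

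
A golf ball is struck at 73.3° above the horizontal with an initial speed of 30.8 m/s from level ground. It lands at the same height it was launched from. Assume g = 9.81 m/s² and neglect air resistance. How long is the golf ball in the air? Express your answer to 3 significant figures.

6.01 s

Vertical component: v_y = 30.8 sin 73.3° = 29.50 m/s.
For a projectile landing at launch height, time of flight is t = 2 v_y / g = 2 × 29.50 / 9.81 = 6.01 s.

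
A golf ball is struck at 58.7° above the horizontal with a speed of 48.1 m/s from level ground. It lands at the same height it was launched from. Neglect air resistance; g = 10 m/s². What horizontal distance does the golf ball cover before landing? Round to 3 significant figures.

Components: v_x = 48.1 cos 58.7° = 24.99 m/s, v_y = 48.1 sin 58.7° = 41.10 m/s.
Time of flight (same landing height): t = 2 v_y / g = 2 × 41.10 / 10 = 8.220 s.
Range: R = v_x · t = 24.99 × 8.220 = 205 m.

205 m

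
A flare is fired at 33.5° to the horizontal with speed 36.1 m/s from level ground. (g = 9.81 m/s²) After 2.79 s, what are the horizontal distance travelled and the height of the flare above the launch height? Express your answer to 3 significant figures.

v_x = 36.1 cos 33.5° = 30.10 m/s; v_y0 = 36.1 sin 33.5° = 19.92 m/s.
x = v_x t = 30.10 × 2.79 = 84.0 m.
y = v_y0 t − ½ g t² = 19.92×2.79 − 4.905×2.79² = 17.4 m.

x = 84.0 m, y = 17.4 m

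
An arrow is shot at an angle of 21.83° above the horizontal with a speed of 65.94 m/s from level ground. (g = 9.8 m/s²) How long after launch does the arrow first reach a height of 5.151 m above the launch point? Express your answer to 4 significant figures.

0.2197 s

v_y0 = 65.94 sin 21.83° = 24.520 m/s.
Set y = v_y0 t − ½ g t² = 5.151: 4.900 t² − 24.520 t + 5.151 = 0.
t = [24.520 ± √(601.23 − 100.96)] / 9.8 = (24.520 ± 22.367) / 9.8, giving t = 0.2197 s or t = 4.784 s.
The arrow is on the way up at the first time, so t = 0.2197 s.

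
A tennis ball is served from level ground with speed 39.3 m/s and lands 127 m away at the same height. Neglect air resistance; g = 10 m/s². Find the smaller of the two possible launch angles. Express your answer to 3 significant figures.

Level-ground range: R = v₀² sin(2θ)/g ⇒ sin 2θ = R g / v₀² = 127×10/39.3² = 0.8223.
2θ = arcsin(0.8223) = 55.32° or 180° − 55.32° = 124.68°.
So θ = 27.7° or θ = 62.3°.

27.7°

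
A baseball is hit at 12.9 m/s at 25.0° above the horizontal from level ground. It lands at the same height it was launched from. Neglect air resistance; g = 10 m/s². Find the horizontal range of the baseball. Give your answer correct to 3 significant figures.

12.7 m

Components: v_x = 12.9 cos 25.0° = 11.69 m/s, v_y = 12.9 sin 25.0° = 5.452 m/s.
Time of flight (same landing height): t = 2 v_y / g = 2 × 5.452 / 10 = 1.090 s.
Range: R = v_x · t = 11.69 × 1.090 = 12.7 m.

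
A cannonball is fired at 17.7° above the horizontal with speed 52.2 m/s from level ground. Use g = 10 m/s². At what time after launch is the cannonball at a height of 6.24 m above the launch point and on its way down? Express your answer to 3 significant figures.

2.71 s

v_y0 = 52.2 sin 17.7° = 15.87 m/s.
Set y = v_y0 t − ½ g t² = 6.24: 5.000 t² − 15.87 t + 6.24 = 0.
t = [15.87 ± √(251.9 − 124.8)] / 10 = (15.87 ± 11.27) / 10, giving t = 0.460 s or t = 2.71 s.
On the way down corresponds to the larger root: t = 2.71 s.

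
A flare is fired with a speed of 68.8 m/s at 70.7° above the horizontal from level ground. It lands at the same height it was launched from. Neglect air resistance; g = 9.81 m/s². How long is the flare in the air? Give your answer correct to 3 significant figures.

Vertical component: v_y = 68.8 sin 70.7° = 64.93 m/s.
For a projectile landing at launch height, time of flight is t = 2 v_y / g = 2 × 64.93 / 9.81 = 13.2 s.

13.2 s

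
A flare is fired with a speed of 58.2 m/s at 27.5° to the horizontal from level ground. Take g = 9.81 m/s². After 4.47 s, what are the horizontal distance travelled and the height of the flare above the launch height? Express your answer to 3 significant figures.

x = 231 m, y = 22.1 m

v_x = 58.2 cos 27.5° = 51.62 m/s; v_y0 = 58.2 sin 27.5° = 26.87 m/s.
x = v_x t = 51.62 × 4.47 = 231 m.
y = v_y0 t − ½ g t² = 26.87×4.47 − 4.905×4.47² = 22.1 m.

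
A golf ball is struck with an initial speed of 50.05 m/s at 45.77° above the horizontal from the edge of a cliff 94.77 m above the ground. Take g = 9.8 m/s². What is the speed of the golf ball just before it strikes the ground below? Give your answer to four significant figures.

v_x = 50.05 cos 45.77° = 34.912 m/s is unchanged throughout.
For the vertical component, v_y² = v_y0² + 2 g h = (35.863)² + 2×9.8×94.77 = 3143.6, so |v_y| = 56.068 m/s.
Impact speed = √(v_x² + v_y²) = √(1218.8 + 3143.6) = 66.05 m/s.

66.05 m/s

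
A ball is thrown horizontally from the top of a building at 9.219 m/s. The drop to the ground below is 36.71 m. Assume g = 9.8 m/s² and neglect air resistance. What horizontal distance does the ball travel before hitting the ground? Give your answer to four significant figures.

25.23 m

Initial vertical velocity is zero, so the fall time comes from h = ½ g t²: t = √(2 × 36.71 / 9.8) = 2.7371 s.
Horizontal motion is uniform at 9.219 m/s, so x = 9.219 × 2.7371 = 25.23 m.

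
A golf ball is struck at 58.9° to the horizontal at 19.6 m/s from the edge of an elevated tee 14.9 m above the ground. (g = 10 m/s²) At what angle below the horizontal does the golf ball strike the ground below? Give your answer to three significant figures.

67.2°

v_x = 19.6 cos 58.9° = 10.12 m/s.
At impact |v_y| = √(v_y0² + 2 g h) = √(16.78² + 2×10×14.9) = 24.07 m/s.
Angle below horizontal = arctan(|v_y| / v_x) = arctan(24.07 / 10.12) = 67.2°.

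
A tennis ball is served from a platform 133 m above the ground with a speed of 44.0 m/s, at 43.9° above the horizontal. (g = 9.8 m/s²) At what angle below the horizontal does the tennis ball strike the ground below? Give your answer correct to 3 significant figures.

61.9°

v_x = 44.0 cos 43.9° = 31.70 m/s.
At impact |v_y| = √(v_y0² + 2 g h) = √(30.51² + 2×9.8×133) = 59.48 m/s.
Angle below horizontal = arctan(|v_y| / v_x) = arctan(59.48 / 31.70) = 61.9°.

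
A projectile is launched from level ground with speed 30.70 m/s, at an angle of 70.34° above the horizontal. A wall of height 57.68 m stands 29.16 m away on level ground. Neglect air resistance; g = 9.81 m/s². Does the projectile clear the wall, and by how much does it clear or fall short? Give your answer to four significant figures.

No — it falls 15.16 m short of clearing the wall.

v_x = 30.70 cos 70.34° = 10.329 m/s; v_y0 = 30.70 sin 70.34° = 28.910 m/s.
Time to reach the wall: t = 29.16 / 10.329 = 2.8231 s.
Height at that point: y = 28.910×2.8231 − 4.905×2.8231² = 42.523 m.
That is 57.68 − 42.523 = 15.16 m below the top of the wall, so the projectile does not clear it.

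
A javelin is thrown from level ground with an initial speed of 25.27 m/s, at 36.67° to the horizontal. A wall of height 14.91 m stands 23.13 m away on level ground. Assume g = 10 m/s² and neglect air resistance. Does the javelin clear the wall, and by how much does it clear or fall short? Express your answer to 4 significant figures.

No — it falls 4.200 m short of clearing the wall.

v_x = 25.27 cos 36.67° = 20.269 m/s; v_y0 = 25.27 sin 36.67° = 15.091 m/s.
Time to reach the wall: t = 23.13 / 20.269 = 1.1412 s.
Height at that point: y = 15.091×1.1412 − 5.000×1.1412² = 10.710 m.
That is 14.91 − 10.710 = 4.200 m below the top of the wall, so the javelin does not clear it.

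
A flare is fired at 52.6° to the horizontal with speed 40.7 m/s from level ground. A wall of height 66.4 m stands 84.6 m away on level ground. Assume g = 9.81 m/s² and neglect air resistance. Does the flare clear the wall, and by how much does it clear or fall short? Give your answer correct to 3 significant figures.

No — it falls 13.2 m short of clearing the wall.

v_x = 40.7 cos 52.6° = 24.72 m/s; v_y0 = 40.7 sin 52.6° = 32.33 m/s.
Time to reach the wall: t = 84.6 / 24.72 = 3.422 s.
Height at that point: y = 32.33×3.422 − 4.905×3.422² = 53.20 m.
That is 66.4 − 53.20 = 13.2 m below the top of the wall, so the flare does not clear it.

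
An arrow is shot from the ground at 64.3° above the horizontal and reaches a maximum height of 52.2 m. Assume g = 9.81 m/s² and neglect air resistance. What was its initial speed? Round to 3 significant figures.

At maximum height v_y = 0, so (v₀ sin θ)² = 2 g H.
v₀ sin 64.3° = √(2 × 9.81 × 52.2) = 32.00 m/s.
v₀ = 32.00 / sin 64.3° = 32.00 / 0.9011 = 35.5 m/s.

35.5 m/s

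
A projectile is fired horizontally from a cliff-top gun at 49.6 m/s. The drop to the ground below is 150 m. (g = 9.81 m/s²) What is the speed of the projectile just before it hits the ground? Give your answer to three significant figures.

73.5 m/s

Fall time: t = √(2 × 150 / 9.81) = 5.530 s.
At impact: v_x = 49.6 m/s (unchanged), v_y = g t = 9.81 × 5.530 = 54.25 m/s.
Speed = √(v_x² + v_y²) = √(2460 + 2943) = 73.5 m/s.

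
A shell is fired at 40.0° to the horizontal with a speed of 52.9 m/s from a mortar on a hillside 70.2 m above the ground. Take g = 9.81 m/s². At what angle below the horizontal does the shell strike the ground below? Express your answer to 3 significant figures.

51.2°

v_x = 52.9 cos 40.0° = 40.52 m/s.
At impact |v_y| = √(v_y0² + 2 g h) = √(34.00² + 2×9.81×70.2) = 50.33 m/s.
Angle below horizontal = arctan(|v_y| / v_x) = arctan(50.33 / 40.52) = 51.2°.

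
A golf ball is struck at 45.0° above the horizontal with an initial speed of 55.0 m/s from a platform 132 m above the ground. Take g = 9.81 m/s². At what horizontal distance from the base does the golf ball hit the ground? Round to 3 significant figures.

Components: v_x = 55.0 cos 45.0° = 38.89 m/s, v_y = 55.0 sin 45.0° = 38.89 m/s.
Vertical: 0 = 132 + 38.89 t − ½(9.81) t² ⇒ 4.905 t² − 38.89 t − 132 = 0.
t = [38.89 + √(1512 + 2590)] / 9.810 = 10.49 s.
Horizontal: R = v_x · t = 38.89 × 10.49 = 408 m.

408 m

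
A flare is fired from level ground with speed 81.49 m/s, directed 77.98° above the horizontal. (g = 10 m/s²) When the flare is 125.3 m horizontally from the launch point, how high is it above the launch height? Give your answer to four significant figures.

v_x = 81.49 cos 77.98° = 16.971 m/s, v_y0 = 81.49 sin 77.98° = 79.703 m/s.
Time to reach x = 125.3 m: t = x / v_x = 125.3 / 16.971 = 7.3832 s.
y = v_y0 t − ½ g t² = 79.703×7.3832 − 5.000×7.3832² = 315.9 m.

315.9 m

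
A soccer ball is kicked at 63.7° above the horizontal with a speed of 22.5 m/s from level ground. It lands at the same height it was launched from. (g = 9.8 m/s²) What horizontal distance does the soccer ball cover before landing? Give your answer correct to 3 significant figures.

For level ground, R = v₀² sin(2θ) / g.
sin(2 × 63.7°) = sin 127.4° = 0.7944.
R = (22.5)² × 0.7944 / 9.8 = 41.0 m.

41.0 m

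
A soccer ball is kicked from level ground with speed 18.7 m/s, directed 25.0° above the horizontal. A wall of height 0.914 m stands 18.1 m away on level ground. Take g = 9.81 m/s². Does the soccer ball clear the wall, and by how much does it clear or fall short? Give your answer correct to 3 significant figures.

Yes — it clears the wall by 1.93 m.

v_x = 18.7 cos 25.0° = 16.95 m/s; v_y0 = 18.7 sin 25.0° = 7.903 m/s.
Time to reach the wall: t = 18.1 / 16.95 = 1.068 s.
Height at that point: y = 7.903×1.068 − 4.905×1.068² = 2.846 m.
That is 2.846 − 0.914 = 1.93 m above the top of the wall, so the soccer ball clears it.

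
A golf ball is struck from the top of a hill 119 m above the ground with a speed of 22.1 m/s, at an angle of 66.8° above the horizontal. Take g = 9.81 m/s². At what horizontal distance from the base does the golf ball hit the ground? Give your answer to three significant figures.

64.5 m

Components: v_x = 22.1 cos 66.8° = 8.706 m/s, v_y = 22.1 sin 66.8° = 20.31 m/s.
Vertical: 0 = 119 + 20.31 t − ½(9.81) t² ⇒ 4.905 t² − 20.31 t − 119 = 0.
t = [20.31 + √(412.5 + 2335)] / 9.810 = 7.414 s.
Horizontal: R = v_x · t = 8.706 × 7.414 = 64.5 m.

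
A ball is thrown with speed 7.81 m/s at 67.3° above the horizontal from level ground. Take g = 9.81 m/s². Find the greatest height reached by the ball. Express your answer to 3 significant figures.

Vertical component of launch velocity: v_y = 7.81 sin 67.3° = 7.205 m/s.
At the highest point the vertical velocity is zero, so v_y² = 2 g h_max.
h_max = (7.205)² / (2 × 9.81) = 51.91 / 19.62 = 2.65 m.

2.65 m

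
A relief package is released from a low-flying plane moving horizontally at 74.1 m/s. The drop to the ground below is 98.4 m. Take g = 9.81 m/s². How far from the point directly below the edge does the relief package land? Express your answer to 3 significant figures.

332 m

Initial vertical velocity is zero, so the fall time comes from h = ½ g t²: t = √(2 × 98.4 / 9.81) = 4.479 s.
Horizontal motion is uniform at 74.1 m/s, so x = 74.1 × 4.479 = 332 m.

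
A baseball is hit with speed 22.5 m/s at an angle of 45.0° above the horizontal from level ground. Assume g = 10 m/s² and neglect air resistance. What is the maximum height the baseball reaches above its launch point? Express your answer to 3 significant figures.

Vertical component of launch velocity: v_y = 22.5 sin 45.0° = 15.91 m/s.
At the highest point the vertical velocity is zero, so v_y² = 2 g h_max.
h_max = (15.91)² / (2 × 10) = 253.1 / 20.00 = 12.7 m.

12.7 m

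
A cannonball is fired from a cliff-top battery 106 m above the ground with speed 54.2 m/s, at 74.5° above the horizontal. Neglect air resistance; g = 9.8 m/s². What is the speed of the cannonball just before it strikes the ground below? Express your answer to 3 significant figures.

v_x = 54.2 cos 74.5° = 14.48 m/s is unchanged throughout.
For the vertical component, v_y² = v_y0² + 2 g h = (52.23)² + 2×9.8×106 = 4806, so |v_y| = 69.33 m/s.
Impact speed = √(v_x² + v_y²) = √(209.7 + 4806) = 70.8 m/s.

70.8 m/s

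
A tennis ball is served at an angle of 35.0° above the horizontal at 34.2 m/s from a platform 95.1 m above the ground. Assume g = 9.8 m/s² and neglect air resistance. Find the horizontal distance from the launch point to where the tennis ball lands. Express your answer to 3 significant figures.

192 m

Components: v_x = 34.2 cos 35.0° = 28.01 m/s, v_y = 34.2 sin 35.0° = 19.62 m/s.
Vertical: 0 = 95.1 + 19.62 t − ½(9.8) t² ⇒ 4.900 t² − 19.62 t − 95.1 = 0.
t = [19.62 + √(384.9 + 1864)] / 9.800 = 6.841 s.
Horizontal: R = v_x · t = 28.01 × 6.841 = 192 m.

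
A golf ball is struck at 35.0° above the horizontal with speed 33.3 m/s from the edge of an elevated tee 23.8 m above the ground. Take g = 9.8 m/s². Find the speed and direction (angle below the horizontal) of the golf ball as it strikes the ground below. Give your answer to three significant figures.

v_x = 33.3 cos 35.0° = 27.28 m/s (constant).
|v_y| at impact = √((19.10)² + 2×9.8×23.8) = 28.83 m/s.
Speed = √(27.28² + 28.83²) = 39.7 m/s; angle = arctan(28.83/27.28) = 46.6° below horizontal.

39.7 m/s at 46.6° below the horizontal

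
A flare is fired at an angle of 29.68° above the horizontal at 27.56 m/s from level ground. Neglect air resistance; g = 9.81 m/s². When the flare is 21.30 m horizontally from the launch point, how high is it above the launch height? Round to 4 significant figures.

8.258 m

v_x = 27.56 cos 29.68° = 23.944 m/s, v_y0 = 27.56 sin 29.68° = 13.646 m/s.
Time to reach x = 21.30 m: t = x / v_x = 21.30 / 23.944 = 0.88958 s.
y = v_y0 t − ½ g t² = 13.646×0.88958 − 4.905×0.88958² = 8.258 m.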